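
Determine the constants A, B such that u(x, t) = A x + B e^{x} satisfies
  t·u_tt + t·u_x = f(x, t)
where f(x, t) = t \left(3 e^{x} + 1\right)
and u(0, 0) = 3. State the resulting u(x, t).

Substitute the ansatz u = A x + B e^{x} into the left-hand side.
Derivatives of the ansatz:
  u_tt = 0
  u_x = A + B e^{x}
Term by term:
  t·u_tt = 0
  t·u_x = A t + B t e^{x}
So the left-hand side equals
  A t + B t e^{x}
This must equal f(x, t) identically; expanded, f = 3 t e^{x} + t.
Matching coefficients of the independent functions:
  [t]:  A = 1
  [t e^{x}]:  B = 3
Solving: A = 1, B = 3.
Check against the point condition:
  u(0, 0) = 3  ⟹  B = 3  ✓
Hence u(x, t) = x + 3 e^{x}.

Answer: u(x, t) = x + 3 e^{x}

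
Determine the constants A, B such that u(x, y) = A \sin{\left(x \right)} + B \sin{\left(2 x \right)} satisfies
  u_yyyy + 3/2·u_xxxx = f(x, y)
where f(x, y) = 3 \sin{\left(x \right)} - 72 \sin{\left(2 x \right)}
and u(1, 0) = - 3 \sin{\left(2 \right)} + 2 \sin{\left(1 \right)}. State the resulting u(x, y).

Answer: u(x, y) = 2 \sin{\left(x \right)} - 3 \sin{\left(2 x \right)}

Derivation:
Substitute the ansatz u = A \sin{\left(x \right)} + B \sin{\left(2 x \right)} into the left-hand side.
Derivatives of the ansatz:
  u_yyyy = 0
  u_xxxx = A \sin{\left(x \right)} + 16 B \sin{\left(2 x \right)}
Term by term:
  u_yyyy = 0
  3/2·u_xxxx = \frac{3 A \sin{\left(x \right)}}{2} + 24 B \sin{\left(2 x \right)}
So the left-hand side equals
  \frac{3 A \sin{\left(x \right)}}{2} + 24 B \sin{\left(2 x \right)}
This must equal f(x, y) = 3 \sin{\left(x \right)} - 72 \sin{\left(2 x \right)} identically.
Matching coefficients of the independent functions:
  [\sin{\left(x \right)}]:  \frac{3 A}{2} = 3
  [\sin{\left(2 x \right)}]:  24 B = -72
Solving: A = 2, B = -3.
Check against the point condition:
  u(1, 0) = - 3 \sin{\left(2 \right)} + 2 \sin{\left(1 \right)}  ⟹  A \sin{\left(1 \right)} + B \sin{\left(2 \right)} = - 3 \sin{\left(2 \right)} + 2 \sin{\left(1 \right)}  ✓
Hence u(x, y) = 2 \sin{\left(x \right)} - 3 \sin{\left(2 x \right)}.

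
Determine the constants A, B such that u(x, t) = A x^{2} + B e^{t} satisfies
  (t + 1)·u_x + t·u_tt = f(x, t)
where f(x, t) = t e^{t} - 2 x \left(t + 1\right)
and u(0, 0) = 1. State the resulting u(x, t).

Substitute the ansatz u = A x^{2} + B e^{t} into the left-hand side.
Derivatives of the ansatz:
  u_x = 2 A x
  u_tt = B e^{t}
Term by term:
  (t + 1)·u_x = 2 A t x + 2 A x
  t·u_tt = B t e^{t}
So the left-hand side equals
  2 A t x + 2 A x + B t e^{t}
This must equal f(x, t) identically; expanded, f = - 2 t x + t e^{t} - 2 x.
Matching coefficients of the independent functions:
  [x, t x]:  2 A = -2
  [t e^{t}]:  B = 1
Solving: A = -1, B = 1.
Check against the point condition:
  u(0, 0) = 1  ⟹  B = 1  ✓
Hence u(x, t) = - x^{2} + e^{t}.

Answer: u(x, t) = - x^{2} + e^{t}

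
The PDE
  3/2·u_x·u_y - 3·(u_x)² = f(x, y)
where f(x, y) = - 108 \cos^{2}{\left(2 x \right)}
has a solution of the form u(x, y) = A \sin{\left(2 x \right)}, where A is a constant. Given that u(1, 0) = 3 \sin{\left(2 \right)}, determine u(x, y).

Answer: u(x, y) = 3 \sin{\left(2 x \right)}

Derivation:
Substitute the ansatz u = A \sin{\left(2 x \right)} into the left-hand side.
Derivatives of the ansatz:
  u_x = 2 A \cos{\left(2 x \right)}
  u_y = 0
Term by term:
  3/2·u_x·u_y = 0
  -3·(u_x)² = - 12 A^{2} \cos^{2}{\left(2 x \right)}
So the left-hand side equals
  - 12 A^{2} \cos^{2}{\left(2 x \right)}
This must equal f(x, y) = - 108 \cos^{2}{\left(2 x \right)} identically.
Matching coefficients of the independent functions:
  [\cos^{2}{\left(2 x \right)}]:  - 12 A^{2} = -108
These equations allow (A) = (-3) or (3).
Impose the point condition(s):
  u(1, 0) = 3 \sin{\left(2 \right)}  ⟹  A \sin{\left(2 \right)} = 3 \sin{\left(2 \right)}
Only A = 3 satisfies everything.
Hence u(x, y) = 3 \sin{\left(2 x \right)}.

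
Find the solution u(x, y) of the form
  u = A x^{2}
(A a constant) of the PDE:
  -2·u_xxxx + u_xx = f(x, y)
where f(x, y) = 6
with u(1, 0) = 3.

Answer: u(x, y) = 3 x^{2}

Derivation:
Substitute the ansatz u = A x^{2} into the left-hand side.
Derivatives of the ansatz:
  u_xxxx = 0
  u_xx = 2 A
Term by term:
  -2·u_xxxx = 0
  u_xx = 2 A
So the left-hand side equals
  2 A
This must equal f(x, y) = 6 identically.
Matching coefficients of the independent functions:
  [constant term]:  2 A = 6
Solving: A = 3.
Check against the point condition:
  u(1, 0) = 3  ⟹  A = 3  ✓
Hence u(x, y) = 3 x^{2}.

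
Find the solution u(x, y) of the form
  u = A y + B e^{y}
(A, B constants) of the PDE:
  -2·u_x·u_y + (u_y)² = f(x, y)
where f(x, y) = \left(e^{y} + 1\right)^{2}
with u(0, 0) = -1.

Answer: u(x, y) = - y - e^{y}

Derivation:
Substitute the ansatz u = A y + B e^{y} into the left-hand side.
Derivatives of the ansatz:
  u_x = 0
  u_y = A + B e^{y}
Term by term:
  -2·u_x·u_y = 0
  (u_y)² = A^{2} + 2 A B e^{y} + B^{2} e^{2 y}
So the left-hand side equals
  A^{2} + 2 A B e^{y} + B^{2} e^{2 y}
This must equal f(x, y) identically; expanded, f = e^{2 y} + 2 e^{y} + 1.
Matching coefficients of the independent functions:
  [constant term]:  A^{2} = 1
  [e^{y}]:  2 A B = 2
  [e^{2 y}]:  B^{2} = 1
These equations allow (A, B) = (-1, -1) or (1, 1).
Impose the point condition(s):
  u(0, 0) = -1  ⟹  B = -1
Only A = -1, B = -1 satisfies everything.
Hence u(x, y) = - y - e^{y}.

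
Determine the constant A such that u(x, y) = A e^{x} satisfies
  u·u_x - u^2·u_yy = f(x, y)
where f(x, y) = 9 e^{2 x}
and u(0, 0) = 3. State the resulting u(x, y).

Substitute the ansatz u = A e^{x} into the left-hand side.
Derivatives of the ansatz:
  u_x = A e^{x}
  u_yy = 0
Term by term:
  u·u_x = A^{2} e^{2 x}
  -u^2·u_yy = 0
So the left-hand side equals
  A^{2} e^{2 x}
This must equal f(x, y) = 9 e^{2 x} identically.
Matching coefficients of the independent functions:
  [e^{2 x}]:  A^{2} = 9
These equations allow (A) = (-3) or (3).
Impose the point condition(s):
  u(0, 0) = 3  ⟹  A = 3
Only A = 3 satisfies everything.
Hence u(x, y) = 3 e^{x}.

Answer: u(x, y) = 3 e^{x}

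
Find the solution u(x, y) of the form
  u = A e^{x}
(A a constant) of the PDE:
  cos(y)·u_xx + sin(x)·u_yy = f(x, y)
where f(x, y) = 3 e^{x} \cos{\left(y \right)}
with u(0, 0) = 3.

Answer: u(x, y) = 3 e^{x}

Derivation:
Substitute the ansatz u = A e^{x} into the left-hand side.
Derivatives of the ansatz:
  u_xx = A e^{x}
  u_yy = 0
Term by term:
  cos(y)·u_xx = A e^{x} \cos{\left(y \right)}
  sin(x)·u_yy = 0
So the left-hand side equals
  A e^{x} \cos{\left(y \right)}
This must equal f(x, y) = 3 e^{x} \cos{\left(y \right)} identically.
Matching coefficients of the independent functions:
  [e^{x} \cos{\left(y \right)}]:  A = 3
Solving: A = 3.
Check against the point condition:
  u(0, 0) = 3  ⟹  A = 3  ✓
Hence u(x, y) = 3 e^{x}.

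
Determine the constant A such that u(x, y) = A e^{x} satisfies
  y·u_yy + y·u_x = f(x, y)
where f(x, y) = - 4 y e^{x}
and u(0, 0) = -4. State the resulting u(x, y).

Substitute the ansatz u = A e^{x} into the left-hand side.
Derivatives of the ansatz:
  u_yy = 0
  u_x = A e^{x}
Term by term:
  y·u_yy = 0
  y·u_x = A y e^{x}
So the left-hand side equals
  A y e^{x}
This must equal f(x, y) = - 4 y e^{x} identically.
Matching coefficients of the independent functions:
  [y e^{x}]:  A = -4
Solving: A = -4.
Check against the point condition:
  u(0, 0) = -4  ⟹  A = -4  ✓
Hence u(x, y) = - 4 e^{x}.

Answer: u(x, y) = - 4 e^{x}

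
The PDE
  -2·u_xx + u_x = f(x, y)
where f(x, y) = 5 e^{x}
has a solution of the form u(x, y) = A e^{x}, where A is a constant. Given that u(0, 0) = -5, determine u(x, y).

Answer: u(x, y) = - 5 e^{x}

Derivation:
Substitute the ansatz u = A e^{x} into the left-hand side.
Derivatives of the ansatz:
  u_xx = A e^{x}
  u_x = A e^{x}
Term by term:
  -2·u_xx = - 2 A e^{x}
  u_x = A e^{x}
So the left-hand side equals
  - A e^{x}
This must equal f(x, y) = 5 e^{x} identically.
Matching coefficients of the independent functions:
  [e^{x}]:  - A = 5
Solving: A = -5.
Check against the point condition:
  u(0, 0) = -5  ⟹  A = -5  ✓
Hence u(x, y) = - 5 e^{x}.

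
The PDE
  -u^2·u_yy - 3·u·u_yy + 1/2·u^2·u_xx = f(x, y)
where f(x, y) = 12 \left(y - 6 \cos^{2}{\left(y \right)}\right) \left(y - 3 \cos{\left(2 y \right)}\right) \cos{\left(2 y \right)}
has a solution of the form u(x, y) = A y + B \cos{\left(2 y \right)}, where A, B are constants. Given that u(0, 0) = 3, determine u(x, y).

Substitute the ansatz u = A y + B \cos{\left(2 y \right)} into the left-hand side.
Derivatives of the ansatz:
  u_yy = - 4 B \cos{\left(2 y \right)}
  u_xx = 0
Term by term:
  -u^2·u_yy = 4 A^{2} B y^{2} \cos{\left(2 y \right)} + 8 A B^{2} y \cos^{2}{\left(2 y \right)} + 4 B^{3} \cos^{3}{\left(2 y \right)}
  -3·u·u_yy = 12 A B y \cos{\left(2 y \right)} + 12 B^{2} \cos^{2}{\left(2 y \right)}
  1/2·u^2·u_xx = 0
So the left-hand side equals
  4 A^{2} B y^{2} \cos{\left(2 y \right)} + 8 A B^{2} y \cos^{2}{\left(2 y \right)} + 12 A B y \cos{\left(2 y \right)} + 4 B^{3} \cos^{3}{\left(2 y \right)} + 12 B^{2} \cos^{2}{\left(2 y \right)}
This must equal f(x, y) identically; expanded, f = 12 y^{2} \cos{\left(2 y \right)} - 72 y \cos^{2}{\left(2 y \right)} - 36 y \cos{\left(2 y \right)} + 108 \cos^{3}{\left(2 y \right)} + 108 \cos^{2}{\left(2 y \right)}.
Matching coefficients of the independent functions:
  [y \cos{\left(2 y \right)}]:  12 A B = -36
  [y \cos^{2}{\left(2 y \right)}]:  8 A B^{2} = -72
  [y^{2} \cos{\left(2 y \right)}]:  4 A^{2} B = 12
  [\cos^{2}{\left(2 y \right)}]:  12 B^{2} = 108
  [\cos^{3}{\left(2 y \right)}]:  4 B^{3} = 108
Solving: A = -1, B = 3.
Check against the point condition:
  u(0, 0) = 3  ⟹  B = 3  ✓
Hence u(x, y) = - y + 3 \cos{\left(2 y \right)}.

Answer: u(x, y) = - y + 3 \cos{\left(2 y \right)}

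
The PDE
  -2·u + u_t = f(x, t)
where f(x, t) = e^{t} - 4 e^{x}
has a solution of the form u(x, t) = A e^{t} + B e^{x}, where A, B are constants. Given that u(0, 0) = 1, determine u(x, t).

Substitute the ansatz u = A e^{t} + B e^{x} into the left-hand side.
Derivatives of the ansatz:
  u_t = A e^{t}
Term by term:
  -2·u = - 2 A e^{t} - 2 B e^{x}
  u_t = A e^{t}
So the left-hand side equals
  - A e^{t} - 2 B e^{x}
This must equal f(x, t) = e^{t} - 4 e^{x} identically.
Matching coefficients of the independent functions:
  [e^{t}]:  - A = 1
  [e^{x}]:  - 2 B = -4
Solving: A = -1, B = 2.
Check against the point condition:
  u(0, 0) = 1  ⟹  A + B = 1  ✓
Hence u(x, t) = - e^{t} + 2 e^{x}.

Answer: u(x, t) = - e^{t} + 2 e^{x}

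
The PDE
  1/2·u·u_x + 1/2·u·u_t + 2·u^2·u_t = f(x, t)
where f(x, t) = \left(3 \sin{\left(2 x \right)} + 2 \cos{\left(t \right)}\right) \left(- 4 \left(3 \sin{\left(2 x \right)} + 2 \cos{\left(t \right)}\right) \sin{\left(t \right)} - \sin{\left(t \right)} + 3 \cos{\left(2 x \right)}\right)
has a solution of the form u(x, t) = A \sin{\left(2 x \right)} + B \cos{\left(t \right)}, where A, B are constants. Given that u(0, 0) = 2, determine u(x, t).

Substitute the ansatz u = A \sin{\left(2 x \right)} + B \cos{\left(t \right)} into the left-hand side.
Derivatives of the ansatz:
  u_x = 2 A \cos{\left(2 x \right)}
  u_t = - B \sin{\left(t \right)}
Term by term:
  1/2·u·u_x = A^{2} \sin{\left(2 x \right)} \cos{\left(2 x \right)} + A B \cos{\left(t \right)} \cos{\left(2 x \right)}
  1/2·u·u_t = - \frac{A B \sin{\left(t \right)} \sin{\left(2 x \right)}}{2} - \frac{B^{2} \sin{\left(t \right)} \cos{\left(t \right)}}{2}
  2·u^2·u_t = - 2 A^{2} B \sin{\left(t \right)} \sin^{2}{\left(2 x \right)} - 4 A B^{2} \sin{\left(t \right)} \sin{\left(2 x \right)} \cos{\left(t \right)} - 2 B^{3} \sin{\left(t \right)} \cos^{2}{\left(t \right)}
So the left-hand side equals
  - 2 A^{2} B \sin{\left(t \right)} \sin^{2}{\left(2 x \right)} + A^{2} \sin{\left(2 x \right)} \cos{\left(2 x \right)} - 4 A B^{2} \sin{\left(t \right)} \sin{\left(2 x \right)} \cos{\left(t \right)} - \frac{A B \sin{\left(t \right)} \sin{\left(2 x \right)}}{2} + A B \cos{\left(t \right)} \cos{\left(2 x \right)} - 2 B^{3} \sin{\left(t \right)} \cos^{2}{\left(t \right)} - \frac{B^{2} \sin{\left(t \right)} \cos{\left(t \right)}}{2}
This must equal f(x, t) identically; expanded, f = - 36 \sin{\left(t \right)} \sin^{2}{\left(2 x \right)} - 48 \sin{\left(t \right)} \sin{\left(2 x \right)} \cos{\left(t \right)} - 3 \sin{\left(t \right)} \sin{\left(2 x \right)} - 16 \sin{\left(t \right)} \cos^{2}{\left(t \right)} - 2 \sin{\left(t \right)} \cos{\left(t \right)} + 9 \sin{\left(2 x \right)} \cos{\left(2 x \right)} + 6 \cos{\left(t \right)} \cos{\left(2 x \right)}.
Matching coefficients of the independent functions:
  [\sin{\left(t \right)} \sin{\left(2 x \right)}]:  - \frac{A B}{2} = -3
  [\sin{\left(t \right)} \sin^{2}{\left(2 x \right)}]:  - 2 A^{2} B = -36
  [\sin{\left(t \right)} \cos{\left(t \right)}]:  - \frac{B^{2}}{2} = -2
  [\sin{\left(t \right)} \cos^{2}{\left(t \right)}]:  - 2 B^{3} = -16
  [\sin{\left(2 x \right)} \cos{\left(2 x \right)}]:  A^{2} = 9
  [\cos{\left(t \right)} \cos{\left(2 x \right)}]:  A B = 6
  [\sin{\left(t \right)} \sin{\left(2 x \right)} \cos{\left(t \right)}]:  - 4 A B^{2} = -48
Solving: A = 3, B = 2.
Check against the point condition:
  u(0, 0) = 2  ⟹  B = 2  ✓
Hence u(x, t) = 3 \sin{\left(2 x \right)} + 2 \cos{\left(t \right)}.

Answer: u(x, t) = 3 \sin{\left(2 x \right)} + 2 \cos{\left(t \right)}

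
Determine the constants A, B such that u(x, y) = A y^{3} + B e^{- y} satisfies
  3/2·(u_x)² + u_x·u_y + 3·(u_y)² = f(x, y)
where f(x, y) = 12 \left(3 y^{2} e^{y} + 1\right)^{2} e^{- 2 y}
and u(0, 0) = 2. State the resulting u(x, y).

Answer: u(x, y) = - 2 y^{3} + 2 e^{- y}

Derivation:
Substitute the ansatz u = A y^{3} + B e^{- y} into the left-hand side.
Derivatives of the ansatz:
  u_x = 0
  u_y = 3 A y^{2} - B e^{- y}
Term by term:
  3/2·(u_x)² = 0
  u_x·u_y = 0
  3·(u_y)² = 27 A^{2} y^{4} - 18 A B y^{2} e^{- y} + 3 B^{2} e^{- 2 y}
So the left-hand side equals
  27 A^{2} y^{4} - 18 A B y^{2} e^{- y} + 3 B^{2} e^{- 2 y}
This must equal f(x, y) identically; expanded, f = 108 y^{4} + 72 y^{2} e^{- y} + 12 e^{- 2 y}.
Matching coefficients of the independent functions:
  [y^{4}]:  27 A^{2} = 108
  [y^{2} e^{- y}]:  - 18 A B = 72
  [e^{- 2 y}]:  3 B^{2} = 12
These equations allow (A, B) = (-2, 2) or (2, -2).
Impose the point condition(s):
  u(0, 0) = 2  ⟹  B = 2
Only A = -2, B = 2 satisfies everything.
Hence u(x, y) = - 2 y^{3} + 2 e^{- y}.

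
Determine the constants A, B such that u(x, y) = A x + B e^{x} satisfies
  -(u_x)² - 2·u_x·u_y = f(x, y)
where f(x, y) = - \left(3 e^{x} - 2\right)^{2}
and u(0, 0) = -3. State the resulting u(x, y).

Substitute the ansatz u = A x + B e^{x} into the left-hand side.
Derivatives of the ansatz:
  u_x = A + B e^{x}
  u_y = 0
Term by term:
  -(u_x)² = - A^{2} - 2 A B e^{x} - B^{2} e^{2 x}
  -2·u_x·u_y = 0
So the left-hand side equals
  - A^{2} - 2 A B e^{x} - B^{2} e^{2 x}
This must equal f(x, y) identically; expanded, f = - 9 e^{2 x} + 12 e^{x} - 4.
Matching coefficients of the independent functions:
  [constant term]:  - A^{2} = -4
  [e^{x}]:  - 2 A B = 12
  [e^{2 x}]:  - B^{2} = -9
These equations allow (A, B) = (-2, 3) or (2, -3).
Impose the point condition(s):
  u(0, 0) = -3  ⟹  B = -3
Only A = 2, B = -3 satisfies everything.
Hence u(x, y) = 2 x - 3 e^{x}.

Answer: u(x, y) = 2 x - 3 e^{x}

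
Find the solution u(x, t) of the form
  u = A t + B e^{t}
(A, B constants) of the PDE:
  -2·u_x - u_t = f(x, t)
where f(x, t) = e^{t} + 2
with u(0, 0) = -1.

Substitute the ansatz u = A t + B e^{t} into the left-hand side.
Derivatives of the ansatz:
  u_x = 0
  u_t = A + B e^{t}
Term by term:
  -2·u_x = 0
  -u_t = - A - B e^{t}
So the left-hand side equals
  - A - B e^{t}
This must equal f(x, t) = e^{t} + 2 identically.
Matching coefficients of the independent functions:
  [constant term]:  - A = 2
  [e^{t}]:  - B = 1
Solving: A = -2, B = -1.
Check against the point condition:
  u(0, 0) = -1  ⟹  B = -1  ✓
Hence u(x, t) = - 2 t - e^{t}.

Answer: u(x, t) = - 2 t - e^{t}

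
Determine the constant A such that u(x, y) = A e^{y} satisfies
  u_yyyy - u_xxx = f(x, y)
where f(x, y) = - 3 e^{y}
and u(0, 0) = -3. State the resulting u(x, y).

Substitute the ansatz u = A e^{y} into the left-hand side.
Derivatives of the ansatz:
  u_yyyy = A e^{y}
  u_xxx = 0
Term by term:
  u_yyyy = A e^{y}
  -u_xxx = 0
So the left-hand side equals
  A e^{y}
This must equal f(x, y) = - 3 e^{y} identically.
Matching coefficients of the independent functions:
  [e^{y}]:  A = -3
Solving: A = -3.
Check against the point condition:
  u(0, 0) = -3  ⟹  A = -3  ✓
Hence u(x, y) = - 3 e^{y}.

Answer: u(x, y) = - 3 e^{y}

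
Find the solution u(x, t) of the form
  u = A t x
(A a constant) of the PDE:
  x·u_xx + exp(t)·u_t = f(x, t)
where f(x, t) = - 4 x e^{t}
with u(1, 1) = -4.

Substitute the ansatz u = A t x into the left-hand side.
Derivatives of the ansatz:
  u_xx = 0
  u_t = A x
Term by term:
  x·u_xx = 0
  exp(t)·u_t = A x e^{t}
So the left-hand side equals
  A x e^{t}
This must equal f(x, t) = - 4 x e^{t} identically.
Matching coefficients of the independent functions:
  [x e^{t}]:  A = -4
Solving: A = -4.
Check against the point condition:
  u(1, 1) = -4  ⟹  A = -4  ✓
Hence u(x, t) = - 4 t x.

Answer: u(x, t) = - 4 t x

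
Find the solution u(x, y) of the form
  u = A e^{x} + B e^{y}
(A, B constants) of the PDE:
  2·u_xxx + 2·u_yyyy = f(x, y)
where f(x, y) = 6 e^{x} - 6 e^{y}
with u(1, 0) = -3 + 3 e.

Substitute the ansatz u = A e^{x} + B e^{y} into the left-hand side.
Derivatives of the ansatz:
  u_xxx = A e^{x}
  u_yyyy = B e^{y}
Term by term:
  2·u_xxx = 2 A e^{x}
  2·u_yyyy = 2 B e^{y}
So the left-hand side equals
  2 A e^{x} + 2 B e^{y}
This must equal f(x, y) = 6 e^{x} - 6 e^{y} identically.
Matching coefficients of the independent functions:
  [e^{x}]:  2 A = 6
  [e^{y}]:  2 B = -6
Solving: A = 3, B = -3.
Check against the point condition:
  u(1, 0) = -3 + 3 e  ⟹  e A + B = -3 + 3 e  ✓
Hence u(x, y) = 3 e^{x} - 3 e^{y}.

Answer: u(x, y) = 3 e^{x} - 3 e^{y}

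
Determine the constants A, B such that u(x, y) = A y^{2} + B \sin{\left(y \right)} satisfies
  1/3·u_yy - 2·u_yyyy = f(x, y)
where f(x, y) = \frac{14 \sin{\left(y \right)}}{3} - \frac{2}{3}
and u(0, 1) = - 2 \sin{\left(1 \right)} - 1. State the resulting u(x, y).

Substitute the ansatz u = A y^{2} + B \sin{\left(y \right)} into the left-hand side.
Derivatives of the ansatz:
  u_yy = 2 A - B \sin{\left(y \right)}
  u_yyyy = B \sin{\left(y \right)}
Term by term:
  1/3·u_yy = \frac{2 A}{3} - \frac{B \sin{\left(y \right)}}{3}
  -2·u_yyyy = - 2 B \sin{\left(y \right)}
So the left-hand side equals
  \frac{2 A}{3} - \frac{7 B \sin{\left(y \right)}}{3}
This must equal f(x, y) = \frac{14 \sin{\left(y \right)}}{3} - \frac{2}{3} identically.
Matching coefficients of the independent functions:
  [constant term]:  \frac{2 A}{3} = - \frac{2}{3}
  [\sin{\left(y \right)}]:  - \frac{7 B}{3} = \frac{14}{3}
Solving: A = -1, B = -2.
Check against the point condition:
  u(0, 1) = - 2 \sin{\left(1 \right)} - 1  ⟹  A + B \sin{\left(1 \right)} = - 2 \sin{\left(1 \right)} - 1  ✓
Hence u(x, y) = - y^{2} - 2 \sin{\left(y \right)}.

Answer: u(x, y) = - y^{2} - 2 \sin{\left(y \right)}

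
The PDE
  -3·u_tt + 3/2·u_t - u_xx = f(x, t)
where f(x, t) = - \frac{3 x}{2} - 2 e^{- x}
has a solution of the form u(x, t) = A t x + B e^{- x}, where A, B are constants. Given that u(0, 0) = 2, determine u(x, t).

Substitute the ansatz u = A t x + B e^{- x} into the left-hand side.
Derivatives of the ansatz:
  u_tt = 0
  u_t = A x
  u_xx = B e^{- x}
Term by term:
  -3·u_tt = 0
  3/2·u_t = \frac{3 A x}{2}
  -u_xx = - B e^{- x}
So the left-hand side equals
  \frac{3 A x}{2} - B e^{- x}
This must equal f(x, t) = - \frac{3 x}{2} - 2 e^{- x} identically.
Matching coefficients of the independent functions:
  [x]:  \frac{3 A}{2} = - \frac{3}{2}
  [e^{- x}]:  - B = -2
Solving: A = -1, B = 2.
Check against the point condition:
  u(0, 0) = 2  ⟹  B = 2  ✓
Hence u(x, t) = - t x + 2 e^{- x}.

Answer: u(x, t) = - t x + 2 e^{- x}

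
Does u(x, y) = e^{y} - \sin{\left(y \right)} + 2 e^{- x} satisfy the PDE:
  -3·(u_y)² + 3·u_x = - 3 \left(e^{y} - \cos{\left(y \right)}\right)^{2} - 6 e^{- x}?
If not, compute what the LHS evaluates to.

Answer: Yes

Derivation:
Evaluate each term of the left-hand side for u = e^{y} - \sin{\left(y \right)} + 2 e^{- x}.
Derivatives:
  u_y = e^{y} - \cos{\left(y \right)}
  u_x = - 2 e^{- x}
Terms:
  -3·(u_y)² = - 3 \left(e^{y} - \cos{\left(y \right)}\right)^{2}
  3·u_x = - 6 e^{- x}
Sum: LHS = - 3 \left(e^{y} - \cos{\left(y \right)}\right)^{2} - 6 e^{- x}
This is exactly the given right-hand side, so u is a solution.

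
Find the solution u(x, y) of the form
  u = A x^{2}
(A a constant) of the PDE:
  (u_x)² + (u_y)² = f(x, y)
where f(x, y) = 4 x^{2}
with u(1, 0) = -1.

Substitute the ansatz u = A x^{2} into the left-hand side.
Derivatives of the ansatz:
  u_x = 2 A x
  u_y = 0
Term by term:
  (u_x)² = 4 A^{2} x^{2}
  (u_y)² = 0
So the left-hand side equals
  4 A^{2} x^{2}
This must equal f(x, y) = 4 x^{2} identically.
Matching coefficients of the independent functions:
  [x^{2}]:  4 A^{2} = 4
These equations allow (A) = (-1) or (1).
Impose the point condition(s):
  u(1, 0) = -1  ⟹  A = -1
Only A = -1 satisfies everything.
Hence u(x, y) = - x^{2}.

Answer: u(x, y) = - x^{2}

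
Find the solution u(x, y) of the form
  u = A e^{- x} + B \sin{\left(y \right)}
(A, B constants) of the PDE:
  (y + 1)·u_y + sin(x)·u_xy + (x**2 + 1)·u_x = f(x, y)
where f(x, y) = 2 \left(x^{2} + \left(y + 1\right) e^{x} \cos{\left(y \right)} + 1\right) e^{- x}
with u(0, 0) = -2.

Substitute the ansatz u = A e^{- x} + B \sin{\left(y \right)} into the left-hand side.
Derivatives of the ansatz:
  u_y = B \cos{\left(y \right)}
  u_xy = 0
  u_x = - A e^{- x}
Term by term:
  (y + 1)·u_y = B y \cos{\left(y \right)} + B \cos{\left(y \right)}
  sin(x)·u_xy = 0
  (x**2 + 1)·u_x = - A x^{2} e^{- x} - A e^{- x}
So the left-hand side equals
  - A x^{2} e^{- x} - A e^{- x} + B y \cos{\left(y \right)} + B \cos{\left(y \right)}
This must equal f(x, y) identically; expanded, f = 2 x^{2} e^{- x} + 2 y \cos{\left(y \right)} + 2 \cos{\left(y \right)} + 2 e^{- x}.
Matching coefficients of the independent functions:
  [x^{2} e^{- x}, e^{- x}]:  - A = 2
  [y \cos{\left(y \right)}, \cos{\left(y \right)}]:  B = 2
Solving: A = -2, B = 2.
Check against the point condition:
  u(0, 0) = -2  ⟹  A = -2  ✓
Hence u(x, y) = 2 \sin{\left(y \right)} - 2 e^{- x}.

Answer: u(x, y) = 2 \sin{\left(y \right)} - 2 e^{- x}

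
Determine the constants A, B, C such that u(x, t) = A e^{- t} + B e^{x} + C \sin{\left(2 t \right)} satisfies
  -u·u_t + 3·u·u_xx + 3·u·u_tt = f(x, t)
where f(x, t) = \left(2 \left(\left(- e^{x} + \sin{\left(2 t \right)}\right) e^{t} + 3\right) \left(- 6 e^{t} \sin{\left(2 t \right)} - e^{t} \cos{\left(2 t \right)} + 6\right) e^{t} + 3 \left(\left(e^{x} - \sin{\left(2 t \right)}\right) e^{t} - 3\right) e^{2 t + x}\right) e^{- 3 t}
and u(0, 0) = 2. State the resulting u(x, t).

Substitute the ansatz u = A e^{- t} + B e^{x} + C \sin{\left(2 t \right)} into the left-hand side.
Derivatives of the ansatz:
  u_t = - A e^{- t} + 2 C \cos{\left(2 t \right)}
  u_xx = B e^{x}
  u_tt = A e^{- t} - 4 C \sin{\left(2 t \right)}
Term by term:
  -u·u_t = A^{2} e^{- 2 t} + A B e^{- t} e^{x} + A C e^{- t} \sin{\left(2 t \right)} - 2 A C e^{- t} \cos{\left(2 t \right)} - 2 B C e^{x} \cos{\left(2 t \right)} - 2 C^{2} \sin{\left(2 t \right)} \cos{\left(2 t \right)}
  3·u·u_xx = 3 A B e^{- t} e^{x} + 3 B^{2} e^{2 x} + 3 B C e^{x} \sin{\left(2 t \right)}
  3·u·u_tt = 3 A^{2} e^{- 2 t} + 3 A B e^{- t} e^{x} - 9 A C e^{- t} \sin{\left(2 t \right)} - 12 B C e^{x} \sin{\left(2 t \right)} - 12 C^{2} \sin^{2}{\left(2 t \right)}
So the left-hand side equals
  4 A^{2} e^{- 2 t} + 7 A B e^{- t} e^{x} - 8 A C e^{- t} \sin{\left(2 t \right)} - 2 A C e^{- t} \cos{\left(2 t \right)} + 3 B^{2} e^{2 x} - 9 B C e^{x} \sin{\left(2 t \right)} - 2 B C e^{x} \cos{\left(2 t \right)} - 12 C^{2} \sin^{2}{\left(2 t \right)} - 2 C^{2} \sin{\left(2 t \right)} \cos{\left(2 t \right)}
This must equal f(x, t) identically; expanded, f = 3 e^{2 x} + 9 e^{x} \sin{\left(2 t \right)} + 2 e^{x} \cos{\left(2 t \right)} - 12 \sin^{2}{\left(2 t \right)} - 2 \sin{\left(2 t \right)} \cos{\left(2 t \right)} - 21 e^{- t} e^{x} - 24 e^{- t} \sin{\left(2 t \right)} - 6 e^{- t} \cos{\left(2 t \right)} + 36 e^{- 2 t}.
Matching coefficients of the independent functions:
  [e^{- t} e^{x}]:  7 A B = -21
  [e^{- t} \sin{\left(2 t \right)}]:  - 8 A C = -24
  [e^{- t} \cos{\left(2 t \right)}]:  - 2 A C = -6
  [e^{x} \sin{\left(2 t \right)}]:  - 9 B C = 9
  [e^{x} \cos{\left(2 t \right)}]:  - 2 B C = 2
  [\sin{\left(2 t \right)} \cos{\left(2 t \right)}]:  - 2 C^{2} = -2
  [e^{- 2 t}]:  4 A^{2} = 36
  [e^{2 x}]:  3 B^{2} = 3
  [\sin^{2}{\left(2 t \right)}]:  - 12 C^{2} = -12
These equations allow (A, B, C) = (-3, 1, -1) or (3, -1, 1).
Impose the point condition(s):
  u(0, 0) = 2  ⟹  A + B = 2
Only A = 3, B = -1, C = 1 satisfies everything.
Hence u(x, t) = - e^{x} + \sin{\left(2 t \right)} + 3 e^{- t}.

Answer: u(x, t) = - e^{x} + \sin{\left(2 t \right)} + 3 e^{- t}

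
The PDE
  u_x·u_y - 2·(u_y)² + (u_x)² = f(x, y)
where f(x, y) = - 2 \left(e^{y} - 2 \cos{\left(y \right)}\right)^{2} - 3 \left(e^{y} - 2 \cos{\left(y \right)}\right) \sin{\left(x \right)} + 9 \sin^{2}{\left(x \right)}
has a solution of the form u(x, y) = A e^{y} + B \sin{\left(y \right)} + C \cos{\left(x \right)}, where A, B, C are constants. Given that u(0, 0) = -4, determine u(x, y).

Substitute the ansatz u = A e^{y} + B \sin{\left(y \right)} + C \cos{\left(x \right)} into the left-hand side.
Derivatives of the ansatz:
  u_x = - C \sin{\left(x \right)}
  u_y = A e^{y} + B \cos{\left(y \right)}
Term by term:
  u_x·u_y = - A C e^{y} \sin{\left(x \right)} - B C \sin{\left(x \right)} \cos{\left(y \right)}
  -2·(u_y)² = - 2 A^{2} e^{2 y} - 4 A B e^{y} \cos{\left(y \right)} - 2 B^{2} \cos^{2}{\left(y \right)}
  (u_x)² = C^{2} \sin^{2}{\left(x \right)}
So the left-hand side equals
  - 2 A^{2} e^{2 y} - 4 A B e^{y} \cos{\left(y \right)} - A C e^{y} \sin{\left(x \right)} - 2 B^{2} \cos^{2}{\left(y \right)} - B C \sin{\left(x \right)} \cos{\left(y \right)} + C^{2} \sin^{2}{\left(x \right)}
This must equal f(x, y) identically; expanded, f = - 2 e^{2 y} - 3 e^{y} \sin{\left(x \right)} + 8 e^{y} \cos{\left(y \right)} + 9 \sin^{2}{\left(x \right)} + 6 \sin{\left(x \right)} \cos{\left(y \right)} - 8 \cos^{2}{\left(y \right)}.
Matching coefficients of the independent functions:
  [e^{y} \sin{\left(x \right)}]:  - A C = -3
  [e^{y} \cos{\left(y \right)}]:  - 4 A B = 8
  [\sin{\left(x \right)} \cos{\left(y \right)}]:  - B C = 6
  [e^{2 y}]:  - 2 A^{2} = -2
  [\sin^{2}{\left(x \right)}]:  C^{2} = 9
  [\cos^{2}{\left(y \right)}]:  - 2 B^{2} = -8
These equations allow (A, B, C) = (-1, 2, -3) or (1, -2, 3).
Impose the point condition(s):
  u(0, 0) = -4  ⟹  A + C = -4
Only A = -1, B = 2, C = -3 satisfies everything.
Hence u(x, y) = - e^{y} + 2 \sin{\left(y \right)} - 3 \cos{\left(x \right)}.

Answer: u(x, y) = - e^{y} + 2 \sin{\left(y \right)} - 3 \cos{\left(x \right)}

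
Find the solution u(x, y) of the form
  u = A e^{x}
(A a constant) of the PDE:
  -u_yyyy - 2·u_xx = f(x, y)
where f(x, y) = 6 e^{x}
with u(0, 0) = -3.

Substitute the ansatz u = A e^{x} into the left-hand side.
Derivatives of the ansatz:
  u_yyyy = 0
  u_xx = A e^{x}
Term by term:
  -u_yyyy = 0
  -2·u_xx = - 2 A e^{x}
So the left-hand side equals
  - 2 A e^{x}
This must equal f(x, y) = 6 e^{x} identically.
Matching coefficients of the independent functions:
  [e^{x}]:  - 2 A = 6
Solving: A = -3.
Check against the point condition:
  u(0, 0) = -3  ⟹  A = -3  ✓
Hence u(x, y) = - 3 e^{x}.

Answer: u(x, y) = - 3 e^{x}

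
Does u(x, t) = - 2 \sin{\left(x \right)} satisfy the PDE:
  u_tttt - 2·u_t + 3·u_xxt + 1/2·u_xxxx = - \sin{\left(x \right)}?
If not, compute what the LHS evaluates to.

Evaluate each term of the left-hand side for u = - 2 \sin{\left(x \right)}.
Derivatives:
  u_tttt = 0
  u_t = 0
  u_xxt = 0
  u_xxxx = - 2 \sin{\left(x \right)}
Terms:
  u_tttt = 0
  -2·u_t = 0
  3·u_xxt = 0
  1/2·u_xxxx = - \sin{\left(x \right)}
Sum: LHS = - \sin{\left(x \right)}
This is exactly the given right-hand side, so u is a solution.

Answer: Yes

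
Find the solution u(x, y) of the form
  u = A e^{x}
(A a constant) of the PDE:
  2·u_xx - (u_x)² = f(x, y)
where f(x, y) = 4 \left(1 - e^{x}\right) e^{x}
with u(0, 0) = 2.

Answer: u(x, y) = 2 e^{x}

Derivation:
Substitute the ansatz u = A e^{x} into the left-hand side.
Derivatives of the ansatz:
  u_xx = A e^{x}
  u_x = A e^{x}
Term by term:
  2·u_xx = 2 A e^{x}
  -(u_x)² = - A^{2} e^{2 x}
So the left-hand side equals
  - A^{2} e^{2 x} + 2 A e^{x}
This must equal f(x, y) identically; expanded, f = - 4 e^{2 x} + 4 e^{x}.
Matching coefficients of the independent functions:
  [e^{x}]:  2 A = 4
  [e^{2 x}]:  - A^{2} = -4
Solving: A = 2.
Check against the point condition:
  u(0, 0) = 2  ⟹  A = 2  ✓
Hence u(x, y) = 2 e^{x}.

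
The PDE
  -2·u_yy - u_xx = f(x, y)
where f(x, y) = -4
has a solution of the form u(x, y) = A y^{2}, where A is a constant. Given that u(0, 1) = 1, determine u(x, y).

Substitute the ansatz u = A y^{2} into the left-hand side.
Derivatives of the ansatz:
  u_yy = 2 A
  u_xx = 0
Term by term:
  -2·u_yy = - 4 A
  -u_xx = 0
So the left-hand side equals
  - 4 A
This must equal f(x, y) = -4 identically.
Matching coefficients of the independent functions:
  [constant term]:  - 4 A = -4
Solving: A = 1.
Check against the point condition:
  u(0, 1) = 1  ⟹  A = 1  ✓
Hence u(x, y) = y^{2}.

Answer: u(x, y) = y^{2}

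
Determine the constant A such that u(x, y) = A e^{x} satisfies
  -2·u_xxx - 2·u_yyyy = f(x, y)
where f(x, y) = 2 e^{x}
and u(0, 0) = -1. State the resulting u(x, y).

Substitute the ansatz u = A e^{x} into the left-hand side.
Derivatives of the ansatz:
  u_xxx = A e^{x}
  u_yyyy = 0
Term by term:
  -2·u_xxx = - 2 A e^{x}
  -2·u_yyyy = 0
So the left-hand side equals
  - 2 A e^{x}
This must equal f(x, y) = 2 e^{x} identically.
Matching coefficients of the independent functions:
  [e^{x}]:  - 2 A = 2
Solving: A = -1.
Check against the point condition:
  u(0, 0) = -1  ⟹  A = -1  ✓
Hence u(x, y) = - e^{x}.

Answer: u(x, y) = - e^{x}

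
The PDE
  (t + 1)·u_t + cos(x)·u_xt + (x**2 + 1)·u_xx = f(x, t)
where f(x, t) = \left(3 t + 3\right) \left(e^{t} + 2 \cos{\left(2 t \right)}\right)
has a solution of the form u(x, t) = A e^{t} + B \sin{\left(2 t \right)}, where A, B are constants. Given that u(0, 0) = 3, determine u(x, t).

Substitute the ansatz u = A e^{t} + B \sin{\left(2 t \right)} into the left-hand side.
Derivatives of the ansatz:
  u_t = A e^{t} + 2 B \cos{\left(2 t \right)}
  u_xt = 0
  u_xx = 0
Term by term:
  (t + 1)·u_t = A t e^{t} + A e^{t} + 2 B t \cos{\left(2 t \right)} + 2 B \cos{\left(2 t \right)}
  cos(x)·u_xt = 0
  (x**2 + 1)·u_xx = 0
So the left-hand side equals
  A t e^{t} + A e^{t} + 2 B t \cos{\left(2 t \right)} + 2 B \cos{\left(2 t \right)}
This must equal f(x, t) identically; expanded, f = 3 t e^{t} + 6 t \cos{\left(2 t \right)} + 3 e^{t} + 6 \cos{\left(2 t \right)}.
Matching coefficients of the independent functions:
  [t e^{t}, e^{t}]:  A = 3
  [t \cos{\left(2 t \right)}, \cos{\left(2 t \right)}]:  2 B = 6
Solving: A = 3, B = 3.
Check against the point condition:
  u(0, 0) = 3  ⟹  A = 3  ✓
Hence u(x, t) = 3 e^{t} + 3 \sin{\left(2 t \right)}.

Answer: u(x, t) = 3 e^{t} + 3 \sin{\left(2 t \right)}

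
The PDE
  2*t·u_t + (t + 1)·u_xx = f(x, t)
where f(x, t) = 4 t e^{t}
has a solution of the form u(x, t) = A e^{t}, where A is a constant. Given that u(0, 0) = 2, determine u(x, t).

Answer: u(x, t) = 2 e^{t}

Derivation:
Substitute the ansatz u = A e^{t} into the left-hand side.
Derivatives of the ansatz:
  u_t = A e^{t}
  u_xx = 0
Term by term:
  2*t·u_t = 2 A t e^{t}
  (t + 1)·u_xx = 0
So the left-hand side equals
  2 A t e^{t}
This must equal f(x, t) = 4 t e^{t} identically.
Matching coefficients of the independent functions:
  [t e^{t}]:  2 A = 4
Solving: A = 2.
Check against the point condition:
  u(0, 0) = 2  ⟹  A = 2  ✓
Hence u(x, t) = 2 e^{t}.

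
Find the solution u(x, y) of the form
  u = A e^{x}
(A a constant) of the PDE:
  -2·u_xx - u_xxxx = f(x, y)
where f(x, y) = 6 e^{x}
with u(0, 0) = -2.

Substitute the ansatz u = A e^{x} into the left-hand side.
Derivatives of the ansatz:
  u_xx = A e^{x}
  u_xxxx = A e^{x}
Term by term:
  -2·u_xx = - 2 A e^{x}
  -u_xxxx = - A e^{x}
So the left-hand side equals
  - 3 A e^{x}
This must equal f(x, y) = 6 e^{x} identically.
Matching coefficients of the independent functions:
  [e^{x}]:  - 3 A = 6
Solving: A = -2.
Check against the point condition:
  u(0, 0) = -2  ⟹  A = -2  ✓
Hence u(x, y) = - 2 e^{x}.

Answer: u(x, y) = - 2 e^{x}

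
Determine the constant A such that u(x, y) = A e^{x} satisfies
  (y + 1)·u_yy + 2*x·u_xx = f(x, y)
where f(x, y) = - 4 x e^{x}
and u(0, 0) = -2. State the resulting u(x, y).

Substitute the ansatz u = A e^{x} into the left-hand side.
Derivatives of the ansatz:
  u_yy = 0
  u_xx = A e^{x}
Term by term:
  (y + 1)·u_yy = 0
  2*x·u_xx = 2 A x e^{x}
So the left-hand side equals
  2 A x e^{x}
This must equal f(x, y) = - 4 x e^{x} identically.
Matching coefficients of the independent functions:
  [x e^{x}]:  2 A = -4
Solving: A = -2.
Check against the point condition:
  u(0, 0) = -2  ⟹  A = -2  ✓
Hence u(x, y) = - 2 e^{x}.

Answer: u(x, y) = - 2 e^{x}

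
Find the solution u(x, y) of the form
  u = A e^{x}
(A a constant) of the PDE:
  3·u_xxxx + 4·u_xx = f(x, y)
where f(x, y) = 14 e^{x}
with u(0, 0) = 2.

Answer: u(x, y) = 2 e^{x}

Derivation:
Substitute the ansatz u = A e^{x} into the left-hand side.
Derivatives of the ansatz:
  u_xxxx = A e^{x}
  u_xx = A e^{x}
Term by term:
  3·u_xxxx = 3 A e^{x}
  4·u_xx = 4 A e^{x}
So the left-hand side equals
  7 A e^{x}
This must equal f(x, y) = 14 e^{x} identically.
Matching coefficients of the independent functions:
  [e^{x}]:  7 A = 14
Solving: A = 2.
Check against the point condition:
  u(0, 0) = 2  ⟹  A = 2  ✓
Hence u(x, y) = 2 e^{x}.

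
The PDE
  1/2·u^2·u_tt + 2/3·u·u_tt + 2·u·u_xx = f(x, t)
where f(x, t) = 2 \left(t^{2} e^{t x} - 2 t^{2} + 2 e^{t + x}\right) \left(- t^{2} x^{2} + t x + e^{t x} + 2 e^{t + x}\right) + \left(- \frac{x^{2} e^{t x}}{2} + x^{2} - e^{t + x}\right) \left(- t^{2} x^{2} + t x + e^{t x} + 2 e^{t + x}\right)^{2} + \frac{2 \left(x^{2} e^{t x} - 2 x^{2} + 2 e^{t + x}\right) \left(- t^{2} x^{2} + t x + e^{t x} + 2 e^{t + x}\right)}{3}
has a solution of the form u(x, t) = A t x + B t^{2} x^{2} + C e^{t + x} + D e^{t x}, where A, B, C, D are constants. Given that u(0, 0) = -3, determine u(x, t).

Substitute the ansatz u = A t x + B t^{2} x^{2} + C e^{t + x} + D e^{t x} into the left-hand side.
Derivatives of the ansatz:
  u_tt = 2 B x^{2} + C e^{t} e^{x} + D x^{2} e^{t x}
  u_xx = 2 B t^{2} + C e^{t} e^{x} + D t^{2} e^{t x}
Term by term:
  1/2·u^2·u_tt = A^{2} B t^{2} x^{4} + \frac{A^{2} C t^{2} x^{2} e^{t} e^{x}}{2} + \frac{A^{2} D t^{2} x^{4} e^{t x}}{2} + 2 A B^{2} t^{3} x^{5} + A B C t^{3} x^{3} e^{t} e^{x} + 2 A B C t x^{3} e^{t} e^{x} + A B D t^{3} x^{5} e^{t x} + 2 A B D t x^{3} e^{t x} + A C^{2} t x e^{2 t} e^{2 x} + A C D t x^{3} e^{t} e^{x} e^{t x} + A C D t x e^{t} e^{x} e^{t x} + A D^{2} t x^{3} e^{2 t x} + B^{3} t^{4} x^{6} + \frac{B^{2} C t^{4} x^{4} e^{t} e^{x}}{2} + 2 B^{2} C t^{2} x^{4} e^{t} e^{x} + \frac{B^{2} D t^{4} x^{6} e^{t x}}{2} + 2 B^{2} D t^{2} x^{4} e^{t x} + B C^{2} t^{2} x^{2} e^{2 t} e^{2 x} + B C^{2} x^{2} e^{2 t} e^{2 x} + B C D t^{2} x^{4} e^{t} e^{x} e^{t x} + B C D t^{2} x^{2} e^{t} e^{x} e^{t x} + 2 B C D x^{2} e^{t} e^{x} e^{t x} + B D^{2} t^{2} x^{4} e^{2 t x} + B D^{2} x^{2} e^{2 t x} + \frac{C^{3} e^{3 t} e^{3 x}}{2} + \frac{C^{2} D x^{2} e^{2 t} e^{2 x} e^{t x}}{2} + C^{2} D e^{2 t} e^{2 x} e^{t x} + C D^{2} x^{2} e^{t} e^{x} e^{2 t x} + \frac{C D^{2} e^{t} e^{x} e^{2 t x}}{2} + \frac{D^{3} x^{2} e^{3 t x}}{2}
  2/3·u·u_tt = \frac{4 A B t x^{3}}{3} + \frac{2 A C t x e^{t} e^{x}}{3} + \frac{2 A D t x^{3} e^{t x}}{3} + \frac{4 B^{2} t^{2} x^{4}}{3} + \frac{2 B C t^{2} x^{2} e^{t} e^{x}}{3} + \frac{4 B C x^{2} e^{t} e^{x}}{3} + \frac{2 B D t^{2} x^{4} e^{t x}}{3} + \frac{4 B D x^{2} e^{t x}}{3} + \frac{2 C^{2} e^{2 t} e^{2 x}}{3} + \frac{2 C D x^{2} e^{t} e^{x} e^{t x}}{3} + \frac{2 C D e^{t} e^{x} e^{t x}}{3} + \frac{2 D^{2} x^{2} e^{2 t x}}{3}
  2·u·u_xx = 4 A B t^{3} x + 2 A C t x e^{t} e^{x} + 2 A D t^{3} x e^{t x} + 4 B^{2} t^{4} x^{2} + 2 B C t^{2} x^{2} e^{t} e^{x} + 4 B C t^{2} e^{t} e^{x} + 2 B D t^{4} x^{2} e^{t x} + 4 B D t^{2} e^{t x} + 2 C^{2} e^{2 t} e^{2 x} + 2 C D t^{2} e^{t} e^{x} e^{t x} + 2 C D e^{t} e^{x} e^{t x} + 2 D^{2} t^{2} e^{2 t x}
Sum these and collect like terms in the independent variables.
This must equal f(x, t) identically; expanded, f = - \frac{t^{4} x^{6} e^{t x}}{2} + t^{4} x^{6} - t^{4} x^{4} e^{t} e^{x} - 2 t^{4} x^{2} e^{t x} + 4 t^{4} x^{2} + t^{3} x^{5} e^{t x} - 2 t^{3} x^{5} + 2 t^{3} x^{3} e^{t} e^{x} + 2 t^{3} x e^{t x} - 4 t^{3} x + 2 t^{2} x^{4} e^{t} e^{x} e^{t x} - 4 t^{2} x^{4} e^{t} e^{x} + t^{2} x^{4} e^{2 t x} - \frac{19 t^{2} x^{4} e^{t x}}{6} + \frac{7 t^{2} x^{4}}{3} + 4 t^{2} x^{2} e^{2 t} e^{2 x} + 2 t^{2} x^{2} e^{t} e^{x} e^{t x} - \frac{19 t^{2} x^{2} e^{t} e^{x}}{3} + 4 t^{2} e^{t} e^{x} e^{t x} - 8 t^{2} e^{t} e^{x} + 2 t^{2} e^{2 t x} - 4 t^{2} e^{t x} - 2 t x^{3} e^{t} e^{x} e^{t x} + 4 t x^{3} e^{t} e^{x} - t x^{3} e^{2 t x} + \frac{8 t x^{3} e^{t x}}{3} - \frac{4 t x^{3}}{3} - 4 t x e^{2 t} e^{2 x} - 2 t x e^{t} e^{x} e^{t x} + \frac{16 t x e^{t} e^{x}}{3} - 2 x^{2} e^{2 t} e^{2 x} e^{t x} + 4 x^{2} e^{2 t} e^{2 x} - 2 x^{2} e^{t} e^{x} e^{2 t x} + \frac{16 x^{2} e^{t} e^{x} e^{t x}}{3} - \frac{8 x^{2} e^{t} e^{x}}{3} - \frac{x^{2} e^{3 t x}}{2} + \frac{5 x^{2} e^{2 t x}}{3} - \frac{4 x^{2} e^{t x}}{3} - 4 e^{3 t} e^{3 x} - 4 e^{2 t} e^{2 x} e^{t x} + \frac{32 e^{2 t} e^{2 x}}{3} - e^{t} e^{x} e^{2 t x} + \frac{16 e^{t} e^{x} e^{t x}}{3}.
Matching coefficients of the independent functions:
(each divided by its leading coefficient; functions giving the same equation are listed together)
  [t x^{3}, t^{3} x]:  A B + 1 = 0
  [t^{2} x^{4}]:  A^{2} B + \frac{4 B^{2}}{3} - \frac{7}{3} = 0
  [t^{2} e^{t x}, x^{2} e^{t x}, t^{4} x^{2} e^{t x}]:  B D + 1 = 0
  [t^{2} e^{2 t x}]:  D^{2} - 1 = 0
  [t^{3} x^{5}]:  A B^{2} + 1 = 0
  [t^{4} x^{2}]:  B^{2} - 1 = 0
  [t^{4} x^{6}]:  B^{3} - 1 = 0
  [x^{2} e^{2 t x}]:  B D^{2} + \frac{2 D^{2}}{3} - \frac{5}{3} = 0
  [x^{2} e^{3 t x}]:  D^{3} + 1 = 0
  [e^{2 t} e^{2 x}]:  C^{2} - 4 = 0
  [e^{3 t} e^{3 x}]:  C^{3} + 8 = 0
  [t x^{3} e^{t x}]:  A B D + \frac{A D}{3} - \frac{4}{3} = 0
  [t x^{3} e^{2 t x}]:  A D^{2} + 1 = 0
  [t^{2} x^{4} e^{t x}]:  A^{2} D + 4 B^{2} D + \frac{4 B D}{3} + \frac{19}{3} = 0
  [t^{2} x^{4} e^{2 t x}]:  B D^{2} - 1 = 0
  [t^{2} e^{t} e^{x}, x^{2} e^{t} e^{x}]:  B C + 2 = 0
  [t^{3} x e^{t x}]:  A D - 1 = 0
  [t^{3} x^{5} e^{t x}]:  A B D - 1 = 0
  [t^{4} x^{6} e^{t x}]:  B^{2} D + 1 = 0
  [x^{2} e^{2 t} e^{2 x}, t^{2} x^{2} e^{2 t} e^{2 x}]:  B C^{2} - 4 = 0
  [e^{t} e^{x} e^{t x}, t^{2} e^{t} e^{x} e^{t x}]:  C D - 2 = 0
  [e^{t} e^{x} e^{2 t x}, x^{2} e^{t} e^{x} e^{2 t x}]:  C D^{2} + 2 = 0
  [e^{2 t} e^{2 x} e^{t x}, x^{2} e^{2 t} e^{2 x} e^{t x}]:  C^{2} D + 4 = 0
  [t x e^{t} e^{x}]:  A C - 2 = 0
  [t x e^{2 t} e^{2 x}]:  A C^{2} + 4 = 0
  [t x^{3} e^{t} e^{x}, t^{3} x^{3} e^{t} e^{x}]:  A B C - 2 = 0
  [t^{2} x^{2} e^{t} e^{x}]:  A^{2} C + \frac{16 B C}{3} + \frac{38}{3} = 0
  [t^{2} x^{4} e^{t} e^{x}, t^{4} x^{4} e^{t} e^{x}]:  B^{2} C + 2 = 0
  [x^{2} e^{t} e^{x} e^{t x}]:  B C D + \frac{C D}{3} - \frac{8}{3} = 0
  [t x e^{t} e^{x} e^{t x}, t x^{3} e^{t} e^{x} e^{t x}]:  A C D + 2 = 0
  [t^{2} x^{2} e^{t} e^{x} e^{t x}, t^{2} x^{4} e^{t} e^{x} e^{t x}]:  B C D - 2 = 0
Solving: A = -1, B = 1, C = -2, D = -1.
Check against the point condition:
  u(0, 0) = -3  ⟹  C + D = -3  ✓
Hence u(x, t) = t^{2} x^{2} - t x - e^{t x} - 2 e^{t + x}.

Answer: u(x, t) = t^{2} x^{2} - t x - e^{t x} - 2 e^{t + x}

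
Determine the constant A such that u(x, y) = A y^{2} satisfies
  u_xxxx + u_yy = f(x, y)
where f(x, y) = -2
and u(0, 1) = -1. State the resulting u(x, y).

Substitute the ansatz u = A y^{2} into the left-hand side.
Derivatives of the ansatz:
  u_xxxx = 0
  u_yy = 2 A
Term by term:
  u_xxxx = 0
  u_yy = 2 A
So the left-hand side equals
  2 A
This must equal f(x, y) = -2 identically.
Matching coefficients of the independent functions:
  [constant term]:  2 A = -2
Solving: A = -1.
Check against the point condition:
  u(0, 1) = -1  ⟹  A = -1  ✓
Hence u(x, y) = - y^{2}.

Answer: u(x, y) = - y^{2}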